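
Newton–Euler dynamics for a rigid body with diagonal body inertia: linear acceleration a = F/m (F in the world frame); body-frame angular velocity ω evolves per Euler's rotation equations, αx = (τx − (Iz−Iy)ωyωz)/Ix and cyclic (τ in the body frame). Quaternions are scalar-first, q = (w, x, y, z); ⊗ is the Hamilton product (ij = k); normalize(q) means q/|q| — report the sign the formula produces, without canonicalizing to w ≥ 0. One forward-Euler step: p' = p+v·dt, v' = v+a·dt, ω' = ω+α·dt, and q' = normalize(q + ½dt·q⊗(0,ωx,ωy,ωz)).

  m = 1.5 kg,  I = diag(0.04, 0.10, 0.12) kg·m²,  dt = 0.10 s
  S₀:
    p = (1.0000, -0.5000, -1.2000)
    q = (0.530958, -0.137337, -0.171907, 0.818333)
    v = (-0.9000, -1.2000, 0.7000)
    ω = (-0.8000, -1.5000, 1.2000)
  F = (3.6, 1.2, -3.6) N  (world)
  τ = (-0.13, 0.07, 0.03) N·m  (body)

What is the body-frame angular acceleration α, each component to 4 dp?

precession coupling ω×(Iω) = (-0.0360, 0.0768, 0.0720)
α = I⁻¹(τ − ω×Iω) = (-2.3500, -0.0680, -0.3500)

α = (-2.3500, -0.0680, -0.3500)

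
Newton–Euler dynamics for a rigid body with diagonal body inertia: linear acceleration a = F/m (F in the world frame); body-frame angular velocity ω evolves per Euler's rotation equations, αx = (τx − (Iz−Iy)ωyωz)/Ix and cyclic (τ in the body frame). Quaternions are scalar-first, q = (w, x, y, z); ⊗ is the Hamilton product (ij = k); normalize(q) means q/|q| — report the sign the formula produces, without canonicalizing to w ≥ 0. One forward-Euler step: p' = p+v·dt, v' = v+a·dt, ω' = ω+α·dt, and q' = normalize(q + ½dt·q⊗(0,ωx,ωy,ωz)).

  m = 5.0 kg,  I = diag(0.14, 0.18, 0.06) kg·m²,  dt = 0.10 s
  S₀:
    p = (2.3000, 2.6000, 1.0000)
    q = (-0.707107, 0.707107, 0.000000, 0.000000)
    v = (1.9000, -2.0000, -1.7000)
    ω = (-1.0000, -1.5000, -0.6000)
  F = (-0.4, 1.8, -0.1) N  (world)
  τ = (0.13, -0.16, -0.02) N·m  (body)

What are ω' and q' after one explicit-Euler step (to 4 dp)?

angular accel α = (1.7000, -1.1556, -1.3333)
new body rate ω' = (-0.8300, -1.6156, -0.7333)
Hamilton product q⊗(0,ω) = (0.7071070, 0.7071070, 1.4849247, -0.6363963)
q + ½dt·q⊗(0,ω), renormalized = (-0.6687, 0.7391, 0.0739, -0.0317)

ω' = (-0.8300, -1.6156, -0.7333)
q' = (-0.6687, 0.7391, 0.0739, -0.0317)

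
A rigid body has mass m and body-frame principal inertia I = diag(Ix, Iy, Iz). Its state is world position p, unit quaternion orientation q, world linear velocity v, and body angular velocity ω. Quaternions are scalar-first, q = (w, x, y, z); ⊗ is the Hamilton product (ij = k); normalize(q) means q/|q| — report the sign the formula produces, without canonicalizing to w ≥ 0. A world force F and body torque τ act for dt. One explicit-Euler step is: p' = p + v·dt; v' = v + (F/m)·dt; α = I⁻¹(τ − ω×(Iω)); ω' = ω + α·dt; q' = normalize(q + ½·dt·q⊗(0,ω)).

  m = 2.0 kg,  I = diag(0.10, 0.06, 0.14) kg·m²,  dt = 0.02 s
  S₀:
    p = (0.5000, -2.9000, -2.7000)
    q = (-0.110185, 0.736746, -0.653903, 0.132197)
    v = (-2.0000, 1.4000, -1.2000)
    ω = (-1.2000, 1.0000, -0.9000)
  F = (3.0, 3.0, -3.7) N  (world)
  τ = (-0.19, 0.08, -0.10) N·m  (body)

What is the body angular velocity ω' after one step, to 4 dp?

ω' = (-1.2236, 1.0411, -0.9211)

angular accel α = (-1.1800, 2.0533, -1.0571)
ω + α·dt = (-1.2236, 1.0411, -0.9211)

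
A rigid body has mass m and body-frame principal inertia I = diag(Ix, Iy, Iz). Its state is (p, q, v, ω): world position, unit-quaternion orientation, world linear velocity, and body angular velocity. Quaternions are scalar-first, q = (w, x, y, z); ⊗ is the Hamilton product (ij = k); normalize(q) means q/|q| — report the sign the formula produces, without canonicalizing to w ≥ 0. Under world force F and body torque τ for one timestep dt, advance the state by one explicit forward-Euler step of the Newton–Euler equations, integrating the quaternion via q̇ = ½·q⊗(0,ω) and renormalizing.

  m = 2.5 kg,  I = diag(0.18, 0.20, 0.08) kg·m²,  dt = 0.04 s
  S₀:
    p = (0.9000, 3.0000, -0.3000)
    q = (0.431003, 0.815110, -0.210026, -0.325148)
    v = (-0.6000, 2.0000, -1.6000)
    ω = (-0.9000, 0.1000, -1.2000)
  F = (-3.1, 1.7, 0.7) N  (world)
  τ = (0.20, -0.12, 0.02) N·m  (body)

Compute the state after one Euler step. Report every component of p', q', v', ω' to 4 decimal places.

a = (-1.2400, 0.6800, 0.2800)
p + v·dt = (0.8760, 3.0800, -0.3640)
new velocity v' = (-0.6496, 2.0272, -1.5888)
precession coupling ω×(Iω) = (0.0144, 0.1080, -0.0018)
α = I⁻¹(τ − ω×Iω) = (1.0311, -1.1400, 0.2725)
ω + α·dt = (-0.8588, 0.0544, -1.1891)
Hamilton product q⊗(0,ω) = (0.3644240, -0.1033567, 1.3138655, -0.6247160)
q' = normalize(q + ½dt·q⊗(0,ω)) = (0.4381, 0.8127, -0.1837, -0.3375)

p' = (0.8760, 3.0800, -0.3640)
q' = (0.4381, 0.8127, -0.1837, -0.3375)
v' = (-0.6496, 2.0272, -1.5888)
ω' = (-0.8588, 0.0544, -1.1891)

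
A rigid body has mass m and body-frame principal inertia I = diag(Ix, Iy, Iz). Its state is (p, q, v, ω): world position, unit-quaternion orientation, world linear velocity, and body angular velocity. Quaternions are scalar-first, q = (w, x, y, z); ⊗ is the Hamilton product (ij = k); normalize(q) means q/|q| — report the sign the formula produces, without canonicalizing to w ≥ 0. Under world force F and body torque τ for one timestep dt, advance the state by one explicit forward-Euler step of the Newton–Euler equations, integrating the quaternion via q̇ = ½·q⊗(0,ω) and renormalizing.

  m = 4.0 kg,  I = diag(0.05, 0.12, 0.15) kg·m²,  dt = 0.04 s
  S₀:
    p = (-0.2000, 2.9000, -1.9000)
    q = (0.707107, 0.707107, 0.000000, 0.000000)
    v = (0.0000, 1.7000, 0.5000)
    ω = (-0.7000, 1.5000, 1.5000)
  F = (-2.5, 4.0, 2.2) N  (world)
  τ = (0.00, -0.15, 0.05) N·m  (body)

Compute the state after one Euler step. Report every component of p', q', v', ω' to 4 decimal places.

p' = (-0.2000, 2.9680, -1.8800)
q' = (0.7163, 0.6965, 0.0000, 0.0424)
v' = (-0.0250, 1.7400, 0.5220)
ω' = (-0.7540, 1.4150, 1.5329)

linear accel F/m = (-0.6250, 1.0000, 0.5500)
p' = p + v·dt = (-0.2000, 2.9680, -1.8800)
v' = v + a·dt = (-0.0250, 1.7400, 0.5220)
α = I⁻¹(τ − ω×Iω) = (-1.3500, -2.1250, 0.8233)
new body rate ω' = (-0.7540, 1.4150, 1.5329)
2q̇ = q⊗(0,ω) = (0.4949749, -0.4949749, 0.0000000, 2.1213210)
updated quaternion q' = (0.7163, 0.6965, 0.0000, 0.0424)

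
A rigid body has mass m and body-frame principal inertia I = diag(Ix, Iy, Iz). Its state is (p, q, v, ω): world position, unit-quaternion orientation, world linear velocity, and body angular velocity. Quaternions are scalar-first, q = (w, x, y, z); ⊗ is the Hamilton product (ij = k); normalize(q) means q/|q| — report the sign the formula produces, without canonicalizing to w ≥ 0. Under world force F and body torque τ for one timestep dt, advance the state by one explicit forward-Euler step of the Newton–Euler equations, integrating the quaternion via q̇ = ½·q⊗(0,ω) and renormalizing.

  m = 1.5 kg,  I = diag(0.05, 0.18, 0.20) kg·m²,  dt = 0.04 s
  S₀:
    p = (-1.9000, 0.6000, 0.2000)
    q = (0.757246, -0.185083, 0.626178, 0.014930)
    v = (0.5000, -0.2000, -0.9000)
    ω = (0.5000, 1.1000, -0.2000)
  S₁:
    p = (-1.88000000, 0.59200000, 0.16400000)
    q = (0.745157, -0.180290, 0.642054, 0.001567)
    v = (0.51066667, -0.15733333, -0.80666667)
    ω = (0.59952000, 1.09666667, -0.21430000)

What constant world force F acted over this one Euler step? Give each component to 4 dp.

v₁ − v₀ = (0.01066667, 0.04266667, 0.09333333)
applied force F = (0.4000, 1.6000, 3.5000)

F = (0.4000, 1.6000, 3.5000)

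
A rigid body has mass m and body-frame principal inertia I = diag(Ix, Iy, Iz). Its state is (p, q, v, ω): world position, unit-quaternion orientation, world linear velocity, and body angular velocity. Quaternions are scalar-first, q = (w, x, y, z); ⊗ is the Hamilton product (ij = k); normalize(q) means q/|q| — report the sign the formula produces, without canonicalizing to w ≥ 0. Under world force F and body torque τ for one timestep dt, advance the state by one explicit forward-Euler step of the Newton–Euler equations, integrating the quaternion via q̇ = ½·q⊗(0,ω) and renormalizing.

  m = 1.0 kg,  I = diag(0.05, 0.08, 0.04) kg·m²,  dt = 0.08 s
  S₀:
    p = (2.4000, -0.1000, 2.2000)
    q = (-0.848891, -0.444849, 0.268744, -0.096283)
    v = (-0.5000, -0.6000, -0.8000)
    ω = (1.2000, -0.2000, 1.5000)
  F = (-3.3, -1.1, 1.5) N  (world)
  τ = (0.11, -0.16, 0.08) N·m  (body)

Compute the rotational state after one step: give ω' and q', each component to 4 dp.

(τ − ω×Iω)/I = (1.9600, -2.2250, 2.1800)
ω' = ω + α·dt = (1.3568, -0.3780, 1.6744)
Hamilton product q⊗(0,ω) = (0.7319921, -0.6348098, 0.7215121, -1.5068595)
q + ½dt·q⊗(0,ω), renormalized = (-0.8172, -0.4688, 0.2967, -0.1561)

ω' = (1.3568, -0.3780, 1.6744)
q' = (-0.8172, -0.4688, 0.2967, -0.1561)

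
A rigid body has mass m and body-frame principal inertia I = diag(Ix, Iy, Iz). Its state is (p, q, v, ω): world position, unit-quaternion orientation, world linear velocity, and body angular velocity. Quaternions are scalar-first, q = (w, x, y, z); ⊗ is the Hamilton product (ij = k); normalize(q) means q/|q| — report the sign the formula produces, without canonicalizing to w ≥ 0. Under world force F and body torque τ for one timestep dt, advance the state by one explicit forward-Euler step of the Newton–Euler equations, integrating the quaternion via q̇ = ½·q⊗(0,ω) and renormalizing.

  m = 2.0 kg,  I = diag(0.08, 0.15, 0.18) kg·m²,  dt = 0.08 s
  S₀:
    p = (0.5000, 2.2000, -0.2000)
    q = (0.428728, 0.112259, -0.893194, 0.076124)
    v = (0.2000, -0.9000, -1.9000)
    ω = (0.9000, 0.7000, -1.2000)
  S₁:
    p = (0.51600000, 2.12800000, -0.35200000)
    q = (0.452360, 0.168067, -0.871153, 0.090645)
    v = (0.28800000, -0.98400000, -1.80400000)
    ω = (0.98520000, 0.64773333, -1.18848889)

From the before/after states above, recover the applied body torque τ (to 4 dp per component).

τ = (0.0600, 0.0100, 0.0700)

Δω = ω₁−ω₀ = (0.08520000, -0.05226667, 0.01151111)
applied torque τ = (0.0600, 0.0100, 0.0700)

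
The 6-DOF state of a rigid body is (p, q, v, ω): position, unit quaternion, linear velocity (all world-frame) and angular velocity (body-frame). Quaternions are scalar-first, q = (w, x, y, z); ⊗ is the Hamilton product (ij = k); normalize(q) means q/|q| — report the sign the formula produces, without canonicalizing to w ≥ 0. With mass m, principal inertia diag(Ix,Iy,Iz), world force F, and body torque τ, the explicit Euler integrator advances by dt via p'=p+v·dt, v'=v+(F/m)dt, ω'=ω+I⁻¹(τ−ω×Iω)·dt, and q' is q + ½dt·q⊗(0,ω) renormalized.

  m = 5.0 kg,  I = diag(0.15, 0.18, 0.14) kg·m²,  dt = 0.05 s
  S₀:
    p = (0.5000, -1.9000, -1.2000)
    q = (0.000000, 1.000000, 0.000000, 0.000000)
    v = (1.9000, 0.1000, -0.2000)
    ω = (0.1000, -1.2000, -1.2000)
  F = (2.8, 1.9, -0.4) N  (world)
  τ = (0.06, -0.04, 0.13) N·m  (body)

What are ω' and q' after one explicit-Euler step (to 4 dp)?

ω×(Iω) gyroscopic = (-0.0576, -0.0012, -0.0036)
(τ − ω×Iω)/I = (0.7840, -0.2156, 0.9543)
new body rate ω' = (0.1392, -1.2108, -1.1523)
Hamilton product q⊗(0,ω) = (-0.1000000, 0.0000000, 1.2000000, -1.2000000)
q + ½dt·q⊗(0,ω), renormalized = (-0.0025, 0.9991, 0.0300, -0.0300)

ω' = (0.1392, -1.2108, -1.1523)
q' = (-0.0025, 0.9991, 0.0300, -0.0300)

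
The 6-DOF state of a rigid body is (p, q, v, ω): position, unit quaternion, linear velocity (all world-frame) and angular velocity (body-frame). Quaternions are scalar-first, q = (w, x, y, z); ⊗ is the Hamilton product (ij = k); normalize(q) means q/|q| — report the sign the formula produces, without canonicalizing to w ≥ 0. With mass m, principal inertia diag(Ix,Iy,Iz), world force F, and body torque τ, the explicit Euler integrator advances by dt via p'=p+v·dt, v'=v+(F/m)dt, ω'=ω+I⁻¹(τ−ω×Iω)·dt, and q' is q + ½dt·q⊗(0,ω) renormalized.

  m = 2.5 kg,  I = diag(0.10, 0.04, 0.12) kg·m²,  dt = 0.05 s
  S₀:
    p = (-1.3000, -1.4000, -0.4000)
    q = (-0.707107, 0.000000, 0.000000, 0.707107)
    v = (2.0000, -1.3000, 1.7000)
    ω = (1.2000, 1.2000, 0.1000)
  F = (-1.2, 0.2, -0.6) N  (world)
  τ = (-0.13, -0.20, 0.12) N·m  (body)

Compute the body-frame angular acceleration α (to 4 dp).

α = (-1.3960, -4.9400, 1.7200)

gyro term ω×Iω = (0.0096, -0.0024, -0.0864)
(τ − ω×Iω)/I = (-1.3960, -4.9400, 1.7200)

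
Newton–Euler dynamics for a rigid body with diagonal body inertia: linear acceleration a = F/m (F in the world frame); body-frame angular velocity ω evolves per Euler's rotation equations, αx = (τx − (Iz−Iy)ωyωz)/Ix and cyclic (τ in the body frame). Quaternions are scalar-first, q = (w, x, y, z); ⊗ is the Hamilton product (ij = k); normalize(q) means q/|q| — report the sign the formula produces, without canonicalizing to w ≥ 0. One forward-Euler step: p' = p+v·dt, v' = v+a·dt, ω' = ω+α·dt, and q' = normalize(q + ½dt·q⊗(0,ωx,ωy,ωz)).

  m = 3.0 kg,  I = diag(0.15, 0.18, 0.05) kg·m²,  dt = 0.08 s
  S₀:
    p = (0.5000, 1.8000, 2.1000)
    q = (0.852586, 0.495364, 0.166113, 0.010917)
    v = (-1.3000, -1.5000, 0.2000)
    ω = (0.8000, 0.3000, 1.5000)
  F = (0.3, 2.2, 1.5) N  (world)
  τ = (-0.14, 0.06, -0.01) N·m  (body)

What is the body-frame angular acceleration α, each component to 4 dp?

ω×(Iω) gyroscopic = (-0.0585, 0.1200, 0.0072)
(τ − ω×Iω)/I = (-0.5433, -0.3333, -0.3440)

α = (-0.5433, -0.3333, -0.3440)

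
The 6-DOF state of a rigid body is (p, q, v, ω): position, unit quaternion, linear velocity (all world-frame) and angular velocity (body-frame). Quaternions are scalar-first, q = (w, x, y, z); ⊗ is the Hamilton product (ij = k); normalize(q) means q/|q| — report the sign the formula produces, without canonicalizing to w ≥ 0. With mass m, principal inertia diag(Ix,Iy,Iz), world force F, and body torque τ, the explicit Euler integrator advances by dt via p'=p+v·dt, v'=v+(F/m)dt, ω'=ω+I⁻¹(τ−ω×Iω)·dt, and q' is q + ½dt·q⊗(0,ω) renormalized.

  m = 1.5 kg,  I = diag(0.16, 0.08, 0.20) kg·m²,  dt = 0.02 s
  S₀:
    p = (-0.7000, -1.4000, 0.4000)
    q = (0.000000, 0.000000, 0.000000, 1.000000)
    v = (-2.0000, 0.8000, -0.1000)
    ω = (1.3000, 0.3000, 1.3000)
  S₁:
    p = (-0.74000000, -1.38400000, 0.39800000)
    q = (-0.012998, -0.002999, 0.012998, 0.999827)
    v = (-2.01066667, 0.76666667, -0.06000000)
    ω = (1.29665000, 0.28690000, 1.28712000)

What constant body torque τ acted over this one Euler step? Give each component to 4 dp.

τ = (0.0200, -0.1200, -0.1600)

Δω = ω₁−ω₀ = (-0.00335000, -0.01310000, -0.01288000)
ω₀×(Iω₀) = (0.0468, -0.0676, -0.0312)
I·α + gyro = (0.0200, -0.1200, -0.1600)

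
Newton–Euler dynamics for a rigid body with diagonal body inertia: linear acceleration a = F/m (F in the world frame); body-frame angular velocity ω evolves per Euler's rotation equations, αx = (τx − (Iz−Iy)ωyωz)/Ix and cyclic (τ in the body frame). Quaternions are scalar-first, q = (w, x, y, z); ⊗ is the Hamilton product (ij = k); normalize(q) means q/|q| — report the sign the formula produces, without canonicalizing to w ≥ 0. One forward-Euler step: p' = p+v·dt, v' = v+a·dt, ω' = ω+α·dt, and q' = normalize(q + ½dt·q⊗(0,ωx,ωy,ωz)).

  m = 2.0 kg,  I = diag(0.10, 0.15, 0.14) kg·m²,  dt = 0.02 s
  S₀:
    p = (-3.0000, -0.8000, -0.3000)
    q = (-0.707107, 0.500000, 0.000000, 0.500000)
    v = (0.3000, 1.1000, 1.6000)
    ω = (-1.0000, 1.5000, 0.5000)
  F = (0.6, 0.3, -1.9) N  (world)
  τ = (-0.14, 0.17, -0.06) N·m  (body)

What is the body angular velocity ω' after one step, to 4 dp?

ω' = (-1.0265, 1.5200, 0.5021)

precession coupling ω×(Iω) = (-0.0075, 0.0200, -0.0750)
(τ − ω×Iω)/I = (-1.3250, 1.0000, 0.1071)
new body rate ω' = (-1.0265, 1.5200, 0.5021)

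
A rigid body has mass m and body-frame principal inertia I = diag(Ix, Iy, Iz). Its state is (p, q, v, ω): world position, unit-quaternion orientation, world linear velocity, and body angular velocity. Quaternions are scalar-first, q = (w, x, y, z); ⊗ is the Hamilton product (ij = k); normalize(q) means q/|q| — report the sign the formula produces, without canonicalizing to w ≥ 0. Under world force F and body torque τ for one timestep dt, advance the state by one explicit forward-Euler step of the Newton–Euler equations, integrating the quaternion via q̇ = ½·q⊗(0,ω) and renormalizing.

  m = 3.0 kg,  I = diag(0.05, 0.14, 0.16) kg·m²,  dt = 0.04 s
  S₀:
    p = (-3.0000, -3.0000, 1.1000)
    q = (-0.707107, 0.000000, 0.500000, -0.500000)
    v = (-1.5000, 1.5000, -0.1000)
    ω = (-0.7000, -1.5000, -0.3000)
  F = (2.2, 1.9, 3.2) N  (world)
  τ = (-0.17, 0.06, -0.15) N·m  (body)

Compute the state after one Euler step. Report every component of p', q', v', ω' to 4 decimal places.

p' = (-3.0600, -2.9400, 1.0960)
q' = (-0.6947, -0.0081, 0.5279, -0.4885)
v' = (-1.4707, 1.5253, -0.0573)
ω' = (-0.8432, -1.4763, -0.3611)

p + v·dt = (-3.0600, -2.9400, 1.0960)
v + (F/m)dt = (-1.4707, 1.5253, -0.0573)
(τ − ω×Iω)/I = (-3.5800, 0.5936, -1.5281)
ω' = ω + α·dt = (-0.8432, -1.4763, -0.3611)
q⊗(0,ω) = (0.6000000, -0.4050251, 1.4106605, 0.5621321)
q' = normalize(q + ½dt·q⊗(0,ω)) = (-0.6947, -0.0081, 0.5279, -0.4885)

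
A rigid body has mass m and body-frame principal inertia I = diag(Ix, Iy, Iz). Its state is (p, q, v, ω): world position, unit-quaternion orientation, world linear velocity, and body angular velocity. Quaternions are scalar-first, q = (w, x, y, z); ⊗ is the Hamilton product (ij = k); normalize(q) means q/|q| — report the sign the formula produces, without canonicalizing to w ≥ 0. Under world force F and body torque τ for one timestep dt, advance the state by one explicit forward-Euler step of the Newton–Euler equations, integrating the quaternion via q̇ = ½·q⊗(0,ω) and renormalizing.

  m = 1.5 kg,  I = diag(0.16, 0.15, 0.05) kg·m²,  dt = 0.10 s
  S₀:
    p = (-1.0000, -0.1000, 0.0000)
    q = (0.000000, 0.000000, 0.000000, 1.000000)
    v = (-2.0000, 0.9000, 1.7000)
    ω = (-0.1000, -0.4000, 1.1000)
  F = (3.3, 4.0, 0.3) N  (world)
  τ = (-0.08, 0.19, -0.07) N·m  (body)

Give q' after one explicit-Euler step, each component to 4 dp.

q' = (-0.0549, 0.0200, -0.0050, 0.9983)

Hamilton product q⊗(0,ω) = (-1.1000000, 0.4000000, -0.1000000, 0.0000000)
updated quaternion q' = (-0.0549, 0.0200, -0.0050, 0.9983)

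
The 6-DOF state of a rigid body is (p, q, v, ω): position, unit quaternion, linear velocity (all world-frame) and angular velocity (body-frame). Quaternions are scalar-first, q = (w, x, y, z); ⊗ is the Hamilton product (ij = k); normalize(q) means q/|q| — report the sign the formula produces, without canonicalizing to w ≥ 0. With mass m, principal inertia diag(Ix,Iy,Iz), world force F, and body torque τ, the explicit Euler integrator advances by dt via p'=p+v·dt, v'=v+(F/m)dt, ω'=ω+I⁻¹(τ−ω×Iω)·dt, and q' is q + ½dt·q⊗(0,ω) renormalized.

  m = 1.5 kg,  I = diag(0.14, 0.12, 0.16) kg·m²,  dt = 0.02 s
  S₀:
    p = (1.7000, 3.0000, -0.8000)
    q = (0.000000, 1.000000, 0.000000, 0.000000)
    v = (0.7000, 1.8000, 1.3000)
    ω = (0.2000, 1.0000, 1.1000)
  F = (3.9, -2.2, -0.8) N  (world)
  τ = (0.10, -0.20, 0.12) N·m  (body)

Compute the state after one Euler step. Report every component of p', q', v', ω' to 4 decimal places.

p' = (1.7140, 3.0360, -0.7740)
q' = (-0.0020, 0.9999, -0.0110, 0.0100)
v' = (0.7520, 1.7707, 1.2893)
ω' = (0.2080, 0.9674, 1.1155)

ω×(Iω) gyroscopic = (0.0440, -0.0044, -0.0040)
angular accel α = (0.4000, -1.6300, 0.7750)
ω' = ω + α·dt = (0.2080, 0.9674, 1.1155)
Hamilton product q⊗(0,ω) = (-0.2000000, 0.0000000, -1.1000000, 1.0000000)
q' = normalize(q + ½dt·q⊗(0,ω)) = (-0.0020, 0.9999, -0.0110, 0.0100)
a = F/m = (2.6000, -1.4667, -0.5333)
p' = p + v·dt = (1.7140, 3.0360, -0.7740)
v + (F/m)dt = (0.7520, 1.7707, 1.2893)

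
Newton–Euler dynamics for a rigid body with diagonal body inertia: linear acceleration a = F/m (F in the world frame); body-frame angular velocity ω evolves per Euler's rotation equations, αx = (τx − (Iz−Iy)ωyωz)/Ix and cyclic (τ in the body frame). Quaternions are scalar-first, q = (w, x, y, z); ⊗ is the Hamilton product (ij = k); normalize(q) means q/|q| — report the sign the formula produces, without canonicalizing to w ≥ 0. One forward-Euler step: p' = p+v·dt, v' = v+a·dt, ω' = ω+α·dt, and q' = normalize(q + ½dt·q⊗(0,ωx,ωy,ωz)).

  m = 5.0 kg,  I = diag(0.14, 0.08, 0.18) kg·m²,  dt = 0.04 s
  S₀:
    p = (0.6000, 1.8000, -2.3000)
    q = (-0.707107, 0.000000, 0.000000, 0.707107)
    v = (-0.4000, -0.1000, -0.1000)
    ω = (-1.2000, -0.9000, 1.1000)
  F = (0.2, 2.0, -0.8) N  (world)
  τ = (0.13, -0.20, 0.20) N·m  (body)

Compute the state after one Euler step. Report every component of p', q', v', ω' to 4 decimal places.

(τ − ω×Iω)/I = (1.6357, -3.1600, 1.4711)
new body rate ω' = (-1.1346, -1.0264, 1.1588)
2q̇ = q⊗(0,ω) = (-0.7778177, 1.4849247, -0.2121321, -0.7778177)
updated quaternion q' = (-0.7222, 0.0297, -0.0042, 0.6911)
p + v·dt = (0.5840, 1.7960, -2.3040)
new velocity v' = (-0.3984, -0.0840, -0.1064)

p' = (0.5840, 1.7960, -2.3040)
q' = (-0.7222, 0.0297, -0.0042, 0.6911)
v' = (-0.3984, -0.0840, -0.1064)
ω' = (-1.1346, -1.0264, 1.1588)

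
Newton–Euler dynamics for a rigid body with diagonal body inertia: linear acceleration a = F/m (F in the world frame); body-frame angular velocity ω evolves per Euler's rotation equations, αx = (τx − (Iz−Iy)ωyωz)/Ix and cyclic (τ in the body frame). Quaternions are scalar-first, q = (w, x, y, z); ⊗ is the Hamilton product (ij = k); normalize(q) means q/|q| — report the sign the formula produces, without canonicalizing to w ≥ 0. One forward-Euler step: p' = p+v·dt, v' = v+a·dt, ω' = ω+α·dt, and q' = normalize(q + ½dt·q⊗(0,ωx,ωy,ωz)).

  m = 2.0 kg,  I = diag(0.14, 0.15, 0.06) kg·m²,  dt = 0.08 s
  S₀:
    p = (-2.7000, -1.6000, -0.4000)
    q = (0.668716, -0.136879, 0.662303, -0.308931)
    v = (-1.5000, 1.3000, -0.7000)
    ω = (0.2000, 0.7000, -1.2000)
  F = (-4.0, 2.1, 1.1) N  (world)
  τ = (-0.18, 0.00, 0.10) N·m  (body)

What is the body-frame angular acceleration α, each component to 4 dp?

α = (-1.8257, 0.1280, 1.6433)

ω×(Iω) gyroscopic = (0.0756, -0.0192, 0.0014)
α = I⁻¹(τ − ω×Iω) = (-1.8257, 0.1280, 1.6433)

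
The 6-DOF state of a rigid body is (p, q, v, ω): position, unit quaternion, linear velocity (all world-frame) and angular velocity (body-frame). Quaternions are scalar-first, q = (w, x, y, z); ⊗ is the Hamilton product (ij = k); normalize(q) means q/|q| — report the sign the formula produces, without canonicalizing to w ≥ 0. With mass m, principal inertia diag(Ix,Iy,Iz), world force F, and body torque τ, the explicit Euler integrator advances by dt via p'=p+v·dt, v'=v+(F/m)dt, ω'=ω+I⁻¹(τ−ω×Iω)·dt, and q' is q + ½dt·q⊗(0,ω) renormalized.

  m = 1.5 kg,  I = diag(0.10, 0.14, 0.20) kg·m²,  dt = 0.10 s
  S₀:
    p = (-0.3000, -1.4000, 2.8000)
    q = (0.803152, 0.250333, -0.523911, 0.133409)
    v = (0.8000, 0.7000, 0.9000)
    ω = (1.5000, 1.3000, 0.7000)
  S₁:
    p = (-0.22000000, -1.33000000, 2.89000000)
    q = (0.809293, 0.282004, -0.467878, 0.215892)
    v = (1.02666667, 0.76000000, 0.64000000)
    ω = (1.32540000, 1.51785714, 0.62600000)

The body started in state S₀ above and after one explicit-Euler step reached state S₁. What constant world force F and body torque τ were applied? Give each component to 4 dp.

F = (3.4000, 0.9000, -3.9000)
τ = (-0.1200, 0.2000, -0.0700)

velocity change Δv = (0.22666667, 0.06000000, -0.26000000)
m·(v₁−v₀)/dt = (3.4000, 0.9000, -3.9000)
rate change Δω = (-0.17460000, 0.21785714, -0.07400000)
ω₀×(Iω₀) = (0.0546, -0.1050, 0.0780)
I·α + gyro = (-0.1200, 0.2000, -0.0700)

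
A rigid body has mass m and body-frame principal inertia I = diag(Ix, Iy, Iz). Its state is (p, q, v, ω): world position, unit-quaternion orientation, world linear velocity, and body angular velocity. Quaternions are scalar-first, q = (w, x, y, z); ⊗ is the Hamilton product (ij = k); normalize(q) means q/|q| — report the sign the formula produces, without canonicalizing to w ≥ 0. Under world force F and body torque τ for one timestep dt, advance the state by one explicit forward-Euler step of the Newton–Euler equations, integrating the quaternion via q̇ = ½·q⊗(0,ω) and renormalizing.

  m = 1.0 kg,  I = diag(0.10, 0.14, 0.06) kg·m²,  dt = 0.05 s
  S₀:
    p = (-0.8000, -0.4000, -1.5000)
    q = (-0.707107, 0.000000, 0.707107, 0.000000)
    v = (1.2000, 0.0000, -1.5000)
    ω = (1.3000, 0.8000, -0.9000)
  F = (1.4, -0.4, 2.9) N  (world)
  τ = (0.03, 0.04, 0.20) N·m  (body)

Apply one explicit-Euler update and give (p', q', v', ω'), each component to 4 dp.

p + v·dt = (-0.7400, -0.4000, -1.5750)
v + (F/m)dt = (1.2700, -0.0200, -1.3550)
precession coupling ω×(Iω) = (0.0576, -0.0468, 0.0416)
α = I⁻¹(τ − ω×Iω) = (-0.2760, 0.6200, 2.6400)
new body rate ω' = (1.2862, 0.8310, -0.7680)
Hamilton product q⊗(0,ω) = (-0.5656856, -1.5556354, -0.5656856, -0.2828428)
updated quaternion q' = (-0.7205, -0.0389, 0.6923, -0.0071)

p' = (-0.7400, -0.4000, -1.5750)
q' = (-0.7205, -0.0389, 0.6923, -0.0071)
v' = (1.2700, -0.0200, -1.3550)
ω' = (1.2862, 0.8310, -0.7680)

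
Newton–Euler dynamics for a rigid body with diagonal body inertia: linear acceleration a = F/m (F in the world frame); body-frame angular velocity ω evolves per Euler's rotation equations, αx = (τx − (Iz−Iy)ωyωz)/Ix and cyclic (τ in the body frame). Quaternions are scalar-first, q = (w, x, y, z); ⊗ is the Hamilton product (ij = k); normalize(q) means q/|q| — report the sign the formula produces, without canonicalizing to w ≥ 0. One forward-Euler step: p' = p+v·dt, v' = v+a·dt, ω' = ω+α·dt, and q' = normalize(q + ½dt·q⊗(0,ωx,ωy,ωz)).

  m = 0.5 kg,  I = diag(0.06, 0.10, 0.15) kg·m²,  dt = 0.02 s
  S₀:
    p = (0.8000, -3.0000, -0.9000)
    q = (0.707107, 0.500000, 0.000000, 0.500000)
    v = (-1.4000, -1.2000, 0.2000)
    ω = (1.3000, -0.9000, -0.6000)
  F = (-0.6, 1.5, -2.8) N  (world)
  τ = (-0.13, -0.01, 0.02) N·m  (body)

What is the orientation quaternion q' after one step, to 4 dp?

q' = (0.7035, 0.5136, 0.0031, 0.4912)

Hamilton product q⊗(0,ω) = (-0.3500000, 1.3692391, 0.3136037, -0.8742642)
q + ½dt·q⊗(0,ω), renormalized = (0.7035, 0.5136, 0.0031, 0.4912)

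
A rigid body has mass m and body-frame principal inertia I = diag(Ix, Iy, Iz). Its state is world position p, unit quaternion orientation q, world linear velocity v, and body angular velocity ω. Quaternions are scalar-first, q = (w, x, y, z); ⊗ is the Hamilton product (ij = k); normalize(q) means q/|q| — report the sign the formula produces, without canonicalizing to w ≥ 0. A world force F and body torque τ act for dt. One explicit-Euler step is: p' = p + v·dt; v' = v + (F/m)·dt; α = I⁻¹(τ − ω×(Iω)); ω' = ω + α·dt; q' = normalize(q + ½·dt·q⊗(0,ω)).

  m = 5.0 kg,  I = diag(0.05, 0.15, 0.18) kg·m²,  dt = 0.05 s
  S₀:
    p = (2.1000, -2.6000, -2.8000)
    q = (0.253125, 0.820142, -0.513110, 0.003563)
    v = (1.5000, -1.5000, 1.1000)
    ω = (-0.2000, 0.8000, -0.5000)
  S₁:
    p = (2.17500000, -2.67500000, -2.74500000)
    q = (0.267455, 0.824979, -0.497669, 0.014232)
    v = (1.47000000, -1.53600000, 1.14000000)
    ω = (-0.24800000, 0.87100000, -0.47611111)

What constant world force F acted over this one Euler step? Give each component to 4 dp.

F = (-3.0000, -3.6000, 4.0000)

v₁ − v₀ = (-0.03000000, -0.03600000, 0.04000000)
m·(v₁−v₀)/dt = (-3.0000, -3.6000, 4.0000)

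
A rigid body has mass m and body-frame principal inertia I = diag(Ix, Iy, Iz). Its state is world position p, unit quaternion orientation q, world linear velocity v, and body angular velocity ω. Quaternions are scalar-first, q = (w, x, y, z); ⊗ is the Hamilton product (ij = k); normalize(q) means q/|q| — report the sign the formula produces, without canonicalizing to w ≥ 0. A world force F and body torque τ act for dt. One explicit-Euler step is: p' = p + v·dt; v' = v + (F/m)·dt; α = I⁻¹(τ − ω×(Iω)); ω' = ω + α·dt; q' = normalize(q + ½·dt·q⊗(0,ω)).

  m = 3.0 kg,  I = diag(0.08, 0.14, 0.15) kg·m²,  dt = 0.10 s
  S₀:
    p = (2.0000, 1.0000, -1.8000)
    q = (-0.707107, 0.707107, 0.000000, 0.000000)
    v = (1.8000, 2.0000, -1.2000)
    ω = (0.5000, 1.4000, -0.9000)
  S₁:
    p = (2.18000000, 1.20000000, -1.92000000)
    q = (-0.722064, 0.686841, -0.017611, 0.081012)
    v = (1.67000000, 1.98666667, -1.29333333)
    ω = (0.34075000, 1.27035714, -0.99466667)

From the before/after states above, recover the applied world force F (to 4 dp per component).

velocity change Δv = (-0.13000000, -0.01333333, -0.09333333)
applied force F = (-3.9000, -0.4000, -2.8000)

F = (-3.9000, -0.4000, -2.8000)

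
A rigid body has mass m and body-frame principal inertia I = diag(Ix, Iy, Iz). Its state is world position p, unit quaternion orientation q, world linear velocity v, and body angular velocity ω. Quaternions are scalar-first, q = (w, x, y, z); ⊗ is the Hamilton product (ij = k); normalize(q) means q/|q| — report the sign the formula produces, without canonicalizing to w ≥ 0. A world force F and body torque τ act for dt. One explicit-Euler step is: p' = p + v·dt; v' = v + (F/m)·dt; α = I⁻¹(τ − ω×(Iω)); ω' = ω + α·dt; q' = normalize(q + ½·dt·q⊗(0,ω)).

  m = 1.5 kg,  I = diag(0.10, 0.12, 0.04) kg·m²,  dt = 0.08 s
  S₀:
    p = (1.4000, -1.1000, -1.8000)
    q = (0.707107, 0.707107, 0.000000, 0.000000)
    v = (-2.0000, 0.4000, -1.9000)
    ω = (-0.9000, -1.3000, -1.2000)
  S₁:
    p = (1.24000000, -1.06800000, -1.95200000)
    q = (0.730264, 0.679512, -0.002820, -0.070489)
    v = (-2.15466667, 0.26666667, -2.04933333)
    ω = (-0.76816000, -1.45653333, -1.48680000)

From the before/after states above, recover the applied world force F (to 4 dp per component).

velocity change Δv = (-0.15466667, -0.13333333, -0.14933333)
m·(v₁−v₀)/dt = (-2.9000, -2.5000, -2.8000)

F = (-2.9000, -2.5000, -2.8000)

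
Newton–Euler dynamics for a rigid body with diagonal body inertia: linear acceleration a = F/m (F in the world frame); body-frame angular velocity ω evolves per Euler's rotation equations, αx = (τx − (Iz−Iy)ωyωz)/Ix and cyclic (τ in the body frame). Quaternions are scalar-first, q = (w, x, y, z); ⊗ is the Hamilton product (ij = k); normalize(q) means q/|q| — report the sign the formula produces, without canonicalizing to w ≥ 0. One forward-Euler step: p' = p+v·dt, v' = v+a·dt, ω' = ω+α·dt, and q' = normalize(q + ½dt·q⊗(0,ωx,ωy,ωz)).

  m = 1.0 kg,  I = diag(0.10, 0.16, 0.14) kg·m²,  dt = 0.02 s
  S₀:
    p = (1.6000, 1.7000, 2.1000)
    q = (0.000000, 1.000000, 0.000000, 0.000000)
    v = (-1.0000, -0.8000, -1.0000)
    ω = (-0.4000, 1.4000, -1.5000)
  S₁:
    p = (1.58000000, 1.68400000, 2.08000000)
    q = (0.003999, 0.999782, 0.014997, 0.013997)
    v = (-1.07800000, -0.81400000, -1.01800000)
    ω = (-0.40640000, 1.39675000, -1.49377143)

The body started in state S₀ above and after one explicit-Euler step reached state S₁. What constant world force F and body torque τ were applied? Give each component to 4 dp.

F = (-3.9000, -0.7000, -0.9000)
τ = (0.0100, -0.0500, 0.0100)

ω₁ − ω₀ = (-0.00640000, -0.00325000, 0.00622857)
gyro term ω₀×Iω₀ = (0.0420, -0.0240, -0.0336)
applied torque τ = (0.0100, -0.0500, 0.0100)
Δv = v₁−v₀ = (-0.07800000, -0.01400000, -0.01800000)
applied force F = (-3.9000, -0.7000, -0.9000)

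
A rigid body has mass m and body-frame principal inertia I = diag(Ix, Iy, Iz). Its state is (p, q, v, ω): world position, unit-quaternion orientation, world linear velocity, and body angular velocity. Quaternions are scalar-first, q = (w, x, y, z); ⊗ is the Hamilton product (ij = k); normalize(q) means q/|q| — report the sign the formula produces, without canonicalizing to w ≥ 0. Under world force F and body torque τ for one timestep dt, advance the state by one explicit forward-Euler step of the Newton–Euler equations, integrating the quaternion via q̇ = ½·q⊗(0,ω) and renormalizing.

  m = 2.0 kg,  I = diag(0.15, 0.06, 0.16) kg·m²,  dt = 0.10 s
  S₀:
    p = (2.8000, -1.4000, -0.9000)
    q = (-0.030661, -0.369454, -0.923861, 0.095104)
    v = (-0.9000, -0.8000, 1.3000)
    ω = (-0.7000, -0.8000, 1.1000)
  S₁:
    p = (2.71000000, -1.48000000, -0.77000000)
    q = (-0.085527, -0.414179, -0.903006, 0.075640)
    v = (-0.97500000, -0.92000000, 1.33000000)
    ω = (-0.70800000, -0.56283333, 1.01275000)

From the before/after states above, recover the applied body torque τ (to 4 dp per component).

τ = (-0.1000, 0.1500, -0.1900)

rate change Δω = (-0.00800000, 0.23716667, -0.08725000)
I·α + gyro = (-0.1000, 0.1500, -0.1900)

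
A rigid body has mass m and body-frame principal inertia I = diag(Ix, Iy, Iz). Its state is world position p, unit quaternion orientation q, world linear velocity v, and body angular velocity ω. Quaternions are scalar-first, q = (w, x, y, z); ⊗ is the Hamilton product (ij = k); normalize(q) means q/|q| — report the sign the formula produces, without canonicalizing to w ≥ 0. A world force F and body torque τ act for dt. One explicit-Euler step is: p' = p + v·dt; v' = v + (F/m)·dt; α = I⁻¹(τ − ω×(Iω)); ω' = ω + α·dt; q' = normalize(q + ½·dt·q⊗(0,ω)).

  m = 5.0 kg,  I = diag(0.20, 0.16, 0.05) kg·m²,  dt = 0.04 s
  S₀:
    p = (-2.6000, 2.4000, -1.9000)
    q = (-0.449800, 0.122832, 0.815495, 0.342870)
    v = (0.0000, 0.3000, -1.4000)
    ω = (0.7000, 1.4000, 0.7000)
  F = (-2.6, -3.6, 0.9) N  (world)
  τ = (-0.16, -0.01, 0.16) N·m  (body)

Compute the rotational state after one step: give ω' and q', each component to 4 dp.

ω' = (0.6896, 1.3791, 0.8594)
q' = (-0.4789, 0.1183, 0.8055, 0.3284)

ω×(Iω) gyroscopic = (-0.1078, 0.0735, -0.0392)
(τ − ω×Iω)/I = (-0.2610, -0.5219, 3.9840)
new body rate ω' = (0.6896, 1.3791, 0.8594)
q⊗(0,ω) = (-1.4676844, -0.2240315, -0.4756934, -0.7137417)
q' = normalize(q + ½dt·q⊗(0,ω)) = (-0.4789, 0.1183, 0.8055, 0.3284)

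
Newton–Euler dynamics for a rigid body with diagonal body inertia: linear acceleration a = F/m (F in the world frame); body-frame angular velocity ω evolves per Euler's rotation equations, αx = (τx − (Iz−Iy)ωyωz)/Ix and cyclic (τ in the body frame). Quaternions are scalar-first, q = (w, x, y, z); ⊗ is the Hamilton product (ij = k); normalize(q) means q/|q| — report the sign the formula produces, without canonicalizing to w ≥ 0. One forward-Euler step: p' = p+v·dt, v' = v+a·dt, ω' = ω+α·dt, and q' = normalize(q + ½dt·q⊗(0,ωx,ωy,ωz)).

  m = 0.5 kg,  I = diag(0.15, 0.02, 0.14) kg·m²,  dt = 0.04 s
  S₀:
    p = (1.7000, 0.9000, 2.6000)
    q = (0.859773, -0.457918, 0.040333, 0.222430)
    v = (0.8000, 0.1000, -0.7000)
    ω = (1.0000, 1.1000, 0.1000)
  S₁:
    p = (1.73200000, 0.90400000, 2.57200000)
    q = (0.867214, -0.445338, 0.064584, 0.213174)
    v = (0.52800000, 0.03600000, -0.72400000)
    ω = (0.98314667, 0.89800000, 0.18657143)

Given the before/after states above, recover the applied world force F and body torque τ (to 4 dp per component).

F = (-3.4000, -0.8000, -0.3000)
τ = (-0.0500, -0.1000, 0.1600)

Δv = v₁−v₀ = (-0.27200000, -0.06400000, -0.02400000)
applied force F = (-3.4000, -0.8000, -0.3000)
Δω = ω₁−ω₀ = (-0.01685333, -0.20200000, 0.08657143)
precession coupling = (0.0132, 0.0010, -0.1430)
applied torque τ = (-0.0500, -0.1000, 0.1600)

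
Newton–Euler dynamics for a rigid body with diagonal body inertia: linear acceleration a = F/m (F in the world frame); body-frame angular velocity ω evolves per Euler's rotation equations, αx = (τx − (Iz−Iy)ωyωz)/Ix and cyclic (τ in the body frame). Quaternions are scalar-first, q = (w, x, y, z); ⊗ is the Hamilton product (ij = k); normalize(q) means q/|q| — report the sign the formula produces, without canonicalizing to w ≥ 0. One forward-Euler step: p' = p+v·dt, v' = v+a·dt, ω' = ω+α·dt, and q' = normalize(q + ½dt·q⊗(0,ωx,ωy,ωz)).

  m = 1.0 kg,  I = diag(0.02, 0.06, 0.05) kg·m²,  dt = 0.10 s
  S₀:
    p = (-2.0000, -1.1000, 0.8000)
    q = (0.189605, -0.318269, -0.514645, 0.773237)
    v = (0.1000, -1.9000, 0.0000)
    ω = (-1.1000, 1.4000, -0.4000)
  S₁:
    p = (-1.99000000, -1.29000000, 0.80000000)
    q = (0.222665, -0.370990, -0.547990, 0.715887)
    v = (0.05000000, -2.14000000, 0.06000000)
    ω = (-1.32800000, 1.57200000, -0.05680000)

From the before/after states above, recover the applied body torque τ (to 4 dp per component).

τ = (-0.0400, 0.0900, 0.1100)

Δω = ω₁−ω₀ = (-0.22800000, 0.17200000, 0.34320000)
gyro term ω₀×Iω₀ = (0.0056, -0.0132, -0.0616)
τ = I·(Δω/dt) + ω₀×(Iω₀) = (-0.0400, 0.0900, 0.1100)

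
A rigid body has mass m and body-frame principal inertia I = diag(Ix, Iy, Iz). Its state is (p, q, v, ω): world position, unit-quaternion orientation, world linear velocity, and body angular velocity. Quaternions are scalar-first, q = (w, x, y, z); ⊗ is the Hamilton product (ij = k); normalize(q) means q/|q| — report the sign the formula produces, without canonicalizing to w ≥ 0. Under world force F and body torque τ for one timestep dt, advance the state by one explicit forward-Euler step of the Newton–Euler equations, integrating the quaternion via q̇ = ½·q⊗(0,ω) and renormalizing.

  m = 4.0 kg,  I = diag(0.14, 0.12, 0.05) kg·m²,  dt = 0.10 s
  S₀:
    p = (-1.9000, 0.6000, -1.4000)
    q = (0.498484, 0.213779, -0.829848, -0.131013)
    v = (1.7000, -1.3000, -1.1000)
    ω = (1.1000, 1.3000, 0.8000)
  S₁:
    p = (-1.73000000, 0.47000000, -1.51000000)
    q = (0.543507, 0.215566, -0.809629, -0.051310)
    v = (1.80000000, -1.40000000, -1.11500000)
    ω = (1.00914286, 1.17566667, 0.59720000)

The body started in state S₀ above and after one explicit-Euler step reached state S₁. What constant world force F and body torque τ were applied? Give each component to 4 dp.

F = (4.0000, -4.0000, -0.6000)
τ = (-0.2000, -0.0700, -0.1300)

velocity change Δv = (0.10000000, -0.10000000, -0.01500000)
F = m·Δv/dt = (4.0000, -4.0000, -0.6000)
ω₁ − ω₀ = (-0.09085714, -0.12433333, -0.20280000)
τ = I·(Δω/dt) + ω₀×(Iω₀) = (-0.2000, -0.0700, -0.1300)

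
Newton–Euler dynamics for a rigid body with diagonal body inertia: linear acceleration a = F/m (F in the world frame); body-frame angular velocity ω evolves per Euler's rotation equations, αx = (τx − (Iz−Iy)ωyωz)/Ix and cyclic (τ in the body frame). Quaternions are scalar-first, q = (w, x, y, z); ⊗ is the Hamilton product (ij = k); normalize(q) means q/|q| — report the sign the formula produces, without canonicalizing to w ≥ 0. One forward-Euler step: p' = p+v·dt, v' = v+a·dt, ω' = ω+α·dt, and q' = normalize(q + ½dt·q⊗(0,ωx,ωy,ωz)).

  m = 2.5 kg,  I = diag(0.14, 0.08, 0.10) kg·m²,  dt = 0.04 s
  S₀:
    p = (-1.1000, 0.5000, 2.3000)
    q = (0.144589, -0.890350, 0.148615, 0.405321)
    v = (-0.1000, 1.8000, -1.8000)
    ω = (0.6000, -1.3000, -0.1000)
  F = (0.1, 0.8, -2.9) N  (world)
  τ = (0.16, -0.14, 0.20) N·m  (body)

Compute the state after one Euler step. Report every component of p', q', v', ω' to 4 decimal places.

precession coupling ω×(Iω) = (0.0026, -0.0024, 0.0468)
angular accel α = (1.1243, -1.7200, 1.5320)
ω + α·dt = (0.6450, -1.3688, -0.0387)
q⊗(0,ω) = (0.7679416, 0.5988092, -0.0338081, 1.0538271)
q + ½dt·q⊗(0,ω), renormalized = (0.1599, -0.8780, 0.1479, 0.4262)
a = (0.0400, 0.3200, -1.1600)
p + v·dt = (-1.1040, 0.5720, 2.2280)
v + (F/m)dt = (-0.0984, 1.8128, -1.8464)

p' = (-1.1040, 0.5720, 2.2280)
q' = (0.1599, -0.8780, 0.1479, 0.4262)
v' = (-0.0984, 1.8128, -1.8464)
ω' = (0.6450, -1.3688, -0.0387)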